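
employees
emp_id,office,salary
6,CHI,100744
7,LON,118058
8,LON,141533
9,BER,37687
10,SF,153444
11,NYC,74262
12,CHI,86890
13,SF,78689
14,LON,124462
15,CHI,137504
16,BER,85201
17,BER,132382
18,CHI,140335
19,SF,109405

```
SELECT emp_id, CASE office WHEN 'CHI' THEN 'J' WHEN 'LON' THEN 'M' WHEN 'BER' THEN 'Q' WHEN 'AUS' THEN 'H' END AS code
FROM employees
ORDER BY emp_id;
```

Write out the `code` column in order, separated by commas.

J, M, M, Q, NULL, NULL, J, NULL, M, J, Q, Q, J, NULL

emp_id=6: office='CHI' → J
emp_id=7: office='LON' → M
emp_id=8: office='LON' → M
emp_id=9: office='BER' → Q
emp_id=10: (no match → NULL) → NULL
emp_id=11: (no match → NULL) → NULL
emp_id=12: office='CHI' → J
emp_id=13: (no match → NULL) → NULL
emp_id=14: office='LON' → M
emp_id=15: office='CHI' → J
emp_id=16: office='BER' → Q
emp_id=17: office='BER' → Q
emp_id=18: office='CHI' → J
emp_id=19: (no match → NULL) → NULL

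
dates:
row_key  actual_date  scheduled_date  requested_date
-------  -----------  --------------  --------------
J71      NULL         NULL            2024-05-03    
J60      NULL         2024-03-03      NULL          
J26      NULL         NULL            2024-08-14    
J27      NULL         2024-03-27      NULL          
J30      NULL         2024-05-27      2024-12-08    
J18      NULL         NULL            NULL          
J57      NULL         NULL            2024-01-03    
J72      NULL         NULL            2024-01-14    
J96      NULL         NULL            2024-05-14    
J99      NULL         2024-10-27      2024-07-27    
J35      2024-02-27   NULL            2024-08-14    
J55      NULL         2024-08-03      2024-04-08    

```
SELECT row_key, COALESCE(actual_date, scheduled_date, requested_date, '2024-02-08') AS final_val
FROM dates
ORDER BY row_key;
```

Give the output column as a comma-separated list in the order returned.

row_key=J18: actual_date=NULL, scheduled_date=NULL, requested_date=NULL, → literal 2024-02-08 → 2024-02-08
row_key=J26: actual_date=NULL, scheduled_date=NULL, requested_date=2024-08-14 → 2024-08-14
row_key=J27: actual_date=NULL, scheduled_date=2024-03-27 → 2024-03-27
row_key=J30: actual_date=NULL, scheduled_date=2024-05-27 → 2024-05-27
row_key=J35: actual_date=2024-02-27 → 2024-02-27
row_key=J55: actual_date=NULL, scheduled_date=2024-08-03 → 2024-08-03
row_key=J57: actual_date=NULL, scheduled_date=NULL, requested_date=2024-01-03 → 2024-01-03
row_key=J60: actual_date=NULL, scheduled_date=2024-03-03 → 2024-03-03
row_key=J71: actual_date=NULL, scheduled_date=NULL, requested_date=2024-05-03 → 2024-05-03
row_key=J72: actual_date=NULL, scheduled_date=NULL, requested_date=2024-01-14 → 2024-01-14
row_key=J96: actual_date=NULL, scheduled_date=NULL, requested_date=2024-05-14 → 2024-05-14
row_key=J99: actual_date=NULL, scheduled_date=2024-10-27 → 2024-10-27

2024-02-08, 2024-08-14, 2024-03-27, 2024-05-27, 2024-02-27, 2024-08-03, 2024-01-03, 2024-03-03, 2024-05-03, 2024-01-14, 2024-05-14, 2024-10-27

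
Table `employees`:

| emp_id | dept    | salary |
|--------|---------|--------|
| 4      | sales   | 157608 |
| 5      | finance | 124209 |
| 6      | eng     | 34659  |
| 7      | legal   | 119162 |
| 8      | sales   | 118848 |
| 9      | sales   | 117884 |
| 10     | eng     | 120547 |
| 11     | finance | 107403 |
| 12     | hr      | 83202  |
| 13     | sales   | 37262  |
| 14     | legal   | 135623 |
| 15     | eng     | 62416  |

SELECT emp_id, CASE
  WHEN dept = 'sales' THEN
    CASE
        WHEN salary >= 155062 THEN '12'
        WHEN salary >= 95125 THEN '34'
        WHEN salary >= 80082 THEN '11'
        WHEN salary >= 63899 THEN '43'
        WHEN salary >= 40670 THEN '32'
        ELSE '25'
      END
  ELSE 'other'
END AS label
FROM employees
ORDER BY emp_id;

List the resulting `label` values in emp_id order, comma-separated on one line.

12, other, other, other, 34, 34, other, other, other, 25, other, other

emp_id=4: dept='sales' → inner[salary >= 155062] → 12
emp_id=5: dept='finance' → outer ELSE → other
emp_id=6: dept='eng' → outer ELSE → other
emp_id=7: dept='legal' → outer ELSE → other
emp_id=8: dept='sales' → inner[salary >= 95125] → 34
emp_id=9: dept='sales' → inner[salary >= 95125] → 34
emp_id=10: dept='eng' → outer ELSE → other
emp_id=11: dept='finance' → outer ELSE → other
emp_id=12: dept='hr' → outer ELSE → other
emp_id=13: dept='sales' → inner[ELSE] → 25
emp_id=14: dept='legal' → outer ELSE → other
emp_id=15: dept='eng' → outer ELSE → other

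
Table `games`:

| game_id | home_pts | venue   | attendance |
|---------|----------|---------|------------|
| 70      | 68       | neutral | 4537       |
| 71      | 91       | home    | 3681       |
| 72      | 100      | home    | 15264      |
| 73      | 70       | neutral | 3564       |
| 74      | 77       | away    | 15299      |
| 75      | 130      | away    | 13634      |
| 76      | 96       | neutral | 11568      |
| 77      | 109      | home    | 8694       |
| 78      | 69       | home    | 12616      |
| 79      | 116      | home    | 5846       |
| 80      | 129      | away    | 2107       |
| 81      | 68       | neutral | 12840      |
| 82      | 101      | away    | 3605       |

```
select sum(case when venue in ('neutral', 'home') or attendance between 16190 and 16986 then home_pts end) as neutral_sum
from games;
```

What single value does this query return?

787

game_id=70: ✓ → 68
game_id=71: ✓ → 91
game_id=72: ✓ → 100
game_id=73: ✓ → 70
game_id=74: ✗
game_id=75: ✗
game_id=76: ✓ → 96
game_id=77: ✓ → 109
game_id=78: ✓ → 69
game_id=79: ✓ → 116
game_id=80: ✗
game_id=81: ✓ → 68
game_id=82: ✗
neutral_sum = 68 + 91 + 100 + 70 + 96 + 109 + 69 + 116 + 68 = 787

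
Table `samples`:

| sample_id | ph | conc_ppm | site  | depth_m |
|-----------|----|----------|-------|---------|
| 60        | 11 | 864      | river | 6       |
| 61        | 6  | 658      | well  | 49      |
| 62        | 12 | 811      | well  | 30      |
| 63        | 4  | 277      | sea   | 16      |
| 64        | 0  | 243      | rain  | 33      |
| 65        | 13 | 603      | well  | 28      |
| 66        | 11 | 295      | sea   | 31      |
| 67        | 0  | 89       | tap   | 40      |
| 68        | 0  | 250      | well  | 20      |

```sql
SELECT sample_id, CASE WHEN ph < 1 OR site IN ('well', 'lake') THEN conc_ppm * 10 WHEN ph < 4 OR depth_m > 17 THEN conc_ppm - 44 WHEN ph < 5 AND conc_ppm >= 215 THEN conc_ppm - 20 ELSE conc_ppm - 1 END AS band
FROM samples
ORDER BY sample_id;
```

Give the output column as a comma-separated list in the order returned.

sample_id=60: ELSE → 863
sample_id=61: ph < 1 OR site IN ('well', 'lake') → 6580
sample_id=62: ph < 1 OR site IN ('well', 'lake') → 8110
sample_id=63: ph < 5 AND conc_ppm >= 215 → 257
sample_id=64: ph < 1 OR site IN ('well', 'lake') → 2430
sample_id=65: ph < 1 OR site IN ('well', 'lake') → 6030
sample_id=66: ph < 4 OR depth_m > 17 → 251
sample_id=67: ph < 1 OR site IN ('well', 'lake') → 890
sample_id=68: ph < 1 OR site IN ('well', 'lake') → 2500

863, 6580, 8110, 257, 2430, 6030, 251, 890, 2500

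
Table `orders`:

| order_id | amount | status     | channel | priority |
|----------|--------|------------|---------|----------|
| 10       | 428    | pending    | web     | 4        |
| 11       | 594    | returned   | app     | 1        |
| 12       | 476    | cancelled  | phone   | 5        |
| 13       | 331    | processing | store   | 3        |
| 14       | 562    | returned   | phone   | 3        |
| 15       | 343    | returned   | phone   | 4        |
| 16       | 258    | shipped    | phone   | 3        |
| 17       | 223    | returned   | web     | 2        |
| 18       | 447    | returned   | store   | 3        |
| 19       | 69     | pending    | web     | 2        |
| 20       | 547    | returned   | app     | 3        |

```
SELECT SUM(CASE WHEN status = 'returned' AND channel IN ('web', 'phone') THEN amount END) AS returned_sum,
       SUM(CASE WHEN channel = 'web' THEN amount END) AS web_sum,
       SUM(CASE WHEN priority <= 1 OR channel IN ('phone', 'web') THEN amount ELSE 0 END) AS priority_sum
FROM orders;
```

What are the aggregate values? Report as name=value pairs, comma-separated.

[returned_sum: status = 'returned' AND channel IN ('web', 'phone')]
order_id=10: ✗
order_id=11: ✗
order_id=12: ✗
order_id=13: ✗
order_id=14: ✓ → 562
order_id=15: ✓ → 343
order_id=16: ✗
order_id=17: ✓ → 223
order_id=18: ✗
order_id=19: ✗
order_id=20: ✗
returned_sum = 562 + 343 + 223 = 1128
—
[web_sum: channel = 'web']
order_id=10: ✓ → 428
order_id=11: ✗
order_id=12: ✗
order_id=13: ✗
order_id=14: ✗
order_id=15: ✗
order_id=16: ✗
order_id=17: ✓ → 223
order_id=18: ✗
order_id=19: ✓ → 69
order_id=20: ✗
web_sum = 428 + 223 + 69 = 720
—
[priority_sum: priority <= 1 OR channel IN ('phone', 'web')]
order_id=10: ✓ → 428
order_id=11: ✓ → 594
order_id=12: ✓ → 476
order_id=13: ✗
order_id=14: ✓ → 562
order_id=15: ✓ → 343
order_id=16: ✓ → 258
order_id=17: ✓ → 223
order_id=18: ✗
order_id=19: ✓ → 69
order_id=20: ✗
priority_sum = 428 + 594 + 476 + 562 + 343 + 258 + 223 + 69 = 2953

returned_sum=1128, web_sum=720, priority_sum=2953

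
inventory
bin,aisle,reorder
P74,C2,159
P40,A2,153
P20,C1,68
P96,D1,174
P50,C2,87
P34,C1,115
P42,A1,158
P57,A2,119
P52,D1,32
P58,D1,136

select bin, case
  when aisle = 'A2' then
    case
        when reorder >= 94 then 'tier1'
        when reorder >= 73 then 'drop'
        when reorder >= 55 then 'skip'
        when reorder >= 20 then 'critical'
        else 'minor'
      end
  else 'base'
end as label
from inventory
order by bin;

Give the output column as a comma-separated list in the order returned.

base, base, tier1, base, base, base, tier1, base, base, base

bin=P20: aisle='C1' → outer ELSE → base
bin=P34: aisle='C1' → outer ELSE → base
bin=P40: aisle='A2' → inner[reorder >= 94] → tier1
bin=P42: aisle='A1' → outer ELSE → base
bin=P50: aisle='C2' → outer ELSE → base
bin=P52: aisle='D1' → outer ELSE → base
bin=P57: aisle='A2' → inner[reorder >= 94] → tier1
bin=P58: aisle='D1' → outer ELSE → base
bin=P74: aisle='C2' → outer ELSE → base
bin=P96: aisle='D1' → outer ELSE → base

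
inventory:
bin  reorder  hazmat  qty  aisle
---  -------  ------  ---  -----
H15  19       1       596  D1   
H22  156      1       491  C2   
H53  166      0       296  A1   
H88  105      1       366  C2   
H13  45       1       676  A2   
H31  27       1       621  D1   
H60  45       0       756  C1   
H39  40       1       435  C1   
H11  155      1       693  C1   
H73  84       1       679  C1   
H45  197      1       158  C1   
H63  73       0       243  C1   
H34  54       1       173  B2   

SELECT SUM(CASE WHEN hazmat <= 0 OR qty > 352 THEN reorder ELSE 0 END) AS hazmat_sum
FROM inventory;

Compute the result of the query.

915

bin=H15: ✓ → 19
bin=H22: ✓ → 156
bin=H53: ✓ → 166
bin=H88: ✓ → 105
bin=H13: ✓ → 45
bin=H31: ✓ → 27
bin=H60: ✓ → 45
bin=H39: ✓ → 40
bin=H11: ✓ → 155
bin=H73: ✓ → 84
bin=H45: ✗
bin=H63: ✓ → 73
bin=H34: ✗
hazmat_sum = 19 + 156 + 166 + 105 + 45 + 27 + 45 + 40 + 155 + 84 + 73 = 915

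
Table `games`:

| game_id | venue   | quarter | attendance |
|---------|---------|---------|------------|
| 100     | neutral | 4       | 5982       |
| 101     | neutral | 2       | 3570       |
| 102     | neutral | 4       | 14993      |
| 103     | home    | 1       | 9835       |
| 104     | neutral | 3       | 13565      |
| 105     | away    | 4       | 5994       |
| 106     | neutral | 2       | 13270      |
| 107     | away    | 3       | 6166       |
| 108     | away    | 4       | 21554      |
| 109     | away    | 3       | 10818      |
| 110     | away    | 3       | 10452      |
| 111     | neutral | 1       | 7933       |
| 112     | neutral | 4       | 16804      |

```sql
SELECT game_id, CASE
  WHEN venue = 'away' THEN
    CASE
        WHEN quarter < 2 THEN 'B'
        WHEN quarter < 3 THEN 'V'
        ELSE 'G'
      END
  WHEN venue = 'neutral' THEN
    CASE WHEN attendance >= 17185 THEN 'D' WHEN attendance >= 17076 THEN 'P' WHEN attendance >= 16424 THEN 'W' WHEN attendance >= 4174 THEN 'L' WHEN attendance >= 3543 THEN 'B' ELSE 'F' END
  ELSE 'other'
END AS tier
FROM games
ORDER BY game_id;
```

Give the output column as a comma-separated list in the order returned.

L, B, L, other, L, G, L, G, G, G, G, L, W

game_id=100: venue='neutral' → inner[attendance >= 4174] → L
game_id=101: venue='neutral' → inner[attendance >= 3543] → B
game_id=102: venue='neutral' → inner[attendance >= 4174] → L
game_id=103: venue='home' → outer ELSE → other
game_id=104: venue='neutral' → inner[attendance >= 4174] → L
game_id=105: venue='away' → inner[ELSE] → G
game_id=106: venue='neutral' → inner[attendance >= 4174] → L
game_id=107: venue='away' → inner[ELSE] → G
game_id=108: venue='away' → inner[ELSE] → G
game_id=109: venue='away' → inner[ELSE] → G
game_id=110: venue='away' → inner[ELSE] → G
game_id=111: venue='neutral' → inner[attendance >= 4174] → L
game_id=112: venue='neutral' → inner[attendance >= 16424] → W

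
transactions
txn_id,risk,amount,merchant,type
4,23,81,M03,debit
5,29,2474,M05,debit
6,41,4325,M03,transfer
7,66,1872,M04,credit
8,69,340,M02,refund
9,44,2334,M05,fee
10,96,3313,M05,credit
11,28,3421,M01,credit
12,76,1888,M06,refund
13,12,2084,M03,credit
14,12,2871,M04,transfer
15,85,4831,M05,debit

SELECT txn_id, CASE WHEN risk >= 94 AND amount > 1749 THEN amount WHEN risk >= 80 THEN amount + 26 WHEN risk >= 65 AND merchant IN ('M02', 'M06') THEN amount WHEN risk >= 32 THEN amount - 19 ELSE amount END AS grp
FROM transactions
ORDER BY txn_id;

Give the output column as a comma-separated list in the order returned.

81, 2474, 4306, 1853, 340, 2315, 3313, 3421, 1888, 2084, 2871, 4857

txn_id=4: ELSE → 81
txn_id=5: ELSE → 2474
txn_id=6: risk >= 32 → 4306
txn_id=7: risk >= 32 → 1853
txn_id=8: risk >= 65 AND merchant IN ('M02', 'M06') → 340
txn_id=9: risk >= 32 → 2315
txn_id=10: risk >= 94 AND amount > 1749 → 3313
txn_id=11: ELSE → 3421
txn_id=12: risk >= 65 AND merchant IN ('M02', 'M06') → 1888
txn_id=13: ELSE → 2084
txn_id=14: ELSE → 2871
txn_id=15: risk >= 80 → 4857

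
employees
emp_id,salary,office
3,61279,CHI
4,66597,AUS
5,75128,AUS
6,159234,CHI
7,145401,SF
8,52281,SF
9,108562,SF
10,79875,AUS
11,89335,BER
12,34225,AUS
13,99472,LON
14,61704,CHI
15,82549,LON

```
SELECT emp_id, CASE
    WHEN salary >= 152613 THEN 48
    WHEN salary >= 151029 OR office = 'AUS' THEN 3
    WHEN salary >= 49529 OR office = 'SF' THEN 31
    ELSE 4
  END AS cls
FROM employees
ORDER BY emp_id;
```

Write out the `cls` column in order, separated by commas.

31, 3, 3, 48, 31, 31, 31, 3, 31, 3, 31, 31, 31

emp_id=3: salary >= 49529 OR office = 'SF' → 31
emp_id=4: salary >= 151029 OR office = 'AUS' → 3
emp_id=5: salary >= 151029 OR office = 'AUS' → 3
emp_id=6: salary >= 152613 → 48
emp_id=7: salary >= 49529 OR office = 'SF' → 31
emp_id=8: salary >= 49529 OR office = 'SF' → 31
emp_id=9: salary >= 49529 OR office = 'SF' → 31
emp_id=10: salary >= 151029 OR office = 'AUS' → 3
emp_id=11: salary >= 49529 OR office = 'SF' → 31
emp_id=12: salary >= 151029 OR office = 'AUS' → 3
emp_id=13: salary >= 49529 OR office = 'SF' → 31
emp_id=14: salary >= 49529 OR office = 'SF' → 31
emp_id=15: salary >= 49529 OR office = 'SF' → 31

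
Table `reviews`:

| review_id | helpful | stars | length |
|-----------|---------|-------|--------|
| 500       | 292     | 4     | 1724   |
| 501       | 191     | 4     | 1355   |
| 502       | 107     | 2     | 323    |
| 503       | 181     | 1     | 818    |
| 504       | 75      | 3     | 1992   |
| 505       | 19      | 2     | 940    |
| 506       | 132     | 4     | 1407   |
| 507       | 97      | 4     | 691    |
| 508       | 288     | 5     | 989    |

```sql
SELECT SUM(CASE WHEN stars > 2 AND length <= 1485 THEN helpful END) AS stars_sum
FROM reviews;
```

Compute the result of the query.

708

review_id=500: ✗
review_id=501: ✓ → 191
review_id=502: ✗
review_id=503: ✗
review_id=504: ✗
review_id=505: ✗
review_id=506: ✓ → 132
review_id=507: ✓ → 97
review_id=508: ✓ → 288
stars_sum = 191 + 132 + 97 + 288 = 708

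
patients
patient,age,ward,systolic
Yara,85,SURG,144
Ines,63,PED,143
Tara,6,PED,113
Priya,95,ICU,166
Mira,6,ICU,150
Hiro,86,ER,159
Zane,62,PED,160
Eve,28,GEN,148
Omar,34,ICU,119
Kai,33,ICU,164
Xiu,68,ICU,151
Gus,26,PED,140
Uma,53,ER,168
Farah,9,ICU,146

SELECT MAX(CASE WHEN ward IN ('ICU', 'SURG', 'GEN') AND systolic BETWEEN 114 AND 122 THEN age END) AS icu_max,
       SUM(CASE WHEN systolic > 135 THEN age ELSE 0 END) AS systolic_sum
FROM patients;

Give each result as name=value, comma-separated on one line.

icu_max=34, systolic_sum=614

[icu_max: ward IN ('ICU', 'SURG', 'GEN') AND systolic BETWEEN 114 AND 122]
patient=Yara: ✗
patient=Ines: ✗
patient=Tara: ✗
patient=Priya: ✗
patient=Mira: ✗
patient=Hiro: ✗
patient=Zane: ✗
patient=Eve: ✗
patient=Omar: ✓ → 34
patient=Kai: ✗
patient=Xiu: ✗
patient=Gus: ✗
patient=Uma: ✗
patient=Farah: ✗
icu_max = MAX(34) = 34
—
[systolic_sum: systolic > 135]
patient=Yara: ✓ → 85
patient=Ines: ✓ → 63
patient=Tara: ✗
patient=Priya: ✓ → 95
patient=Mira: ✓ → 6
patient=Hiro: ✓ → 86
patient=Zane: ✓ → 62
patient=Eve: ✓ → 28
patient=Omar: ✗
patient=Kai: ✓ → 33
patient=Xiu: ✓ → 68
patient=Gus: ✓ → 26
patient=Uma: ✓ → 53
patient=Farah: ✓ → 9
systolic_sum = 85 + 63 + 95 + 6 + 86 + 62 + 28 + 33 + 68 + 26 + 53 + 9 = 614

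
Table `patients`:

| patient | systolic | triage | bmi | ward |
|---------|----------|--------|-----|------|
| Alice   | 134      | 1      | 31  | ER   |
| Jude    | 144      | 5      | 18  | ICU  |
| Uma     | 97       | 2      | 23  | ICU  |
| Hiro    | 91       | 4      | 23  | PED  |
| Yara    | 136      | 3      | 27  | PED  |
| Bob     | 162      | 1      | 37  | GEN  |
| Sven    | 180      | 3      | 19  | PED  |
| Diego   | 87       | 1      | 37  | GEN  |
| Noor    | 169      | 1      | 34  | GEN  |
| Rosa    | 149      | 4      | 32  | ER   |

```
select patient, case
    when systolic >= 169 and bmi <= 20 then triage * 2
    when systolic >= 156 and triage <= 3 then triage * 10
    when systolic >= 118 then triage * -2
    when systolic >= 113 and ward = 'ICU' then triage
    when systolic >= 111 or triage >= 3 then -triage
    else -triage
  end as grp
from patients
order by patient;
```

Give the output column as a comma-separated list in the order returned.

patient=Alice: systolic >= 118 → -2
patient=Bob: systolic >= 156 and triage <= 3 → 10
patient=Diego: ELSE → -1
patient=Hiro: systolic >= 111 or triage >= 3 → -4
patient=Jude: systolic >= 118 → -10
patient=Noor: systolic >= 156 and triage <= 3 → 10
patient=Rosa: systolic >= 118 → -8
patient=Sven: systolic >= 169 and bmi <= 20 → 6
patient=Uma: ELSE → -2
patient=Yara: systolic >= 118 → -6

-2, 10, -1, -4, -10, 10, -8, 6, -2, -6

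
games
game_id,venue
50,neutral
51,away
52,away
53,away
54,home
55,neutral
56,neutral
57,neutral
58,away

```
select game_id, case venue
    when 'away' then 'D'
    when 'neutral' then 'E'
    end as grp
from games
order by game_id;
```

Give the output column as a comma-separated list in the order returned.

game_id=50: venue='neutral' → E
game_id=51: venue='away' → D
game_id=52: venue='away' → D
game_id=53: venue='away' → D
game_id=54: (no match → NULL) → NULL
game_id=55: venue='neutral' → E
game_id=56: venue='neutral' → E
game_id=57: venue='neutral' → E
game_id=58: venue='away' → D

E, D, D, D, NULL, E, E, E, D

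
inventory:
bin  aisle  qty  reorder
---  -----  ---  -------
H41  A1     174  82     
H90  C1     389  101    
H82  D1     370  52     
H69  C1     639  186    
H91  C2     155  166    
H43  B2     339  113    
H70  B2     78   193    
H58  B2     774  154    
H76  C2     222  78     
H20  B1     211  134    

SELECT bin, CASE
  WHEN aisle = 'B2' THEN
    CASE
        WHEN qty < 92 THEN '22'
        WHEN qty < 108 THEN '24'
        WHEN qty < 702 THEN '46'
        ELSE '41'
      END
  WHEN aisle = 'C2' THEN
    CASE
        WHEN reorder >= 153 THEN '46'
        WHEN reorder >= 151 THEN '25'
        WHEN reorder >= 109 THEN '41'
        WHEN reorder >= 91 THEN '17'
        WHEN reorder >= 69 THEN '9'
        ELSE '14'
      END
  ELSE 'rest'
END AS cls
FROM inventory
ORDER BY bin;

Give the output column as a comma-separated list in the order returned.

bin=H20: aisle='B1' → outer ELSE → rest
bin=H41: aisle='A1' → outer ELSE → rest
bin=H43: aisle='B2' → inner[qty < 702] → 46
bin=H58: aisle='B2' → inner[ELSE] → 41
bin=H69: aisle='C1' → outer ELSE → rest
bin=H70: aisle='B2' → inner[qty < 92] → 22
bin=H76: aisle='C2' → inner[reorder >= 69] → 9
bin=H82: aisle='D1' → outer ELSE → rest
bin=H90: aisle='C1' → outer ELSE → rest
bin=H91: aisle='C2' → inner[reorder >= 153] → 46

rest, rest, 46, 41, rest, 22, 9, rest, rest, 46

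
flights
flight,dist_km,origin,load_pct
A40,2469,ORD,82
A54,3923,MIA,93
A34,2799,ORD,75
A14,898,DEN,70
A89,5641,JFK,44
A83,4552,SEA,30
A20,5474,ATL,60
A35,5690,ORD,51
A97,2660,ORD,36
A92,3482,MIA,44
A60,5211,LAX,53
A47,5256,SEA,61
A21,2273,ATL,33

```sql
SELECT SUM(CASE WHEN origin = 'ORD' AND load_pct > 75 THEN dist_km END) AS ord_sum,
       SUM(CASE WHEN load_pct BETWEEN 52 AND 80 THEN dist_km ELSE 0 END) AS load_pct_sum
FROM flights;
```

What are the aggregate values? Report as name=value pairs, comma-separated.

ord_sum=2469, load_pct_sum=19638

[ord_sum: origin = 'ORD' AND load_pct > 75]
flight=A40: ✓ → 2469
flight=A54: ✗
flight=A34: ✗
flight=A14: ✗
flight=A89: ✗
flight=A83: ✗
flight=A20: ✗
flight=A35: ✗
flight=A97: ✗
flight=A92: ✗
flight=A60: ✗
flight=A47: ✗
flight=A21: ✗
ord_sum = 2469
—
[load_pct_sum: load_pct BETWEEN 52 AND 80]
flight=A40: ✗
flight=A54: ✗
flight=A34: ✓ → 2799
flight=A14: ✓ → 898
flight=A89: ✗
flight=A83: ✗
flight=A20: ✓ → 5474
flight=A35: ✗
flight=A97: ✗
flight=A92: ✗
flight=A60: ✓ → 5211
flight=A47: ✓ → 5256
flight=A21: ✗
load_pct_sum = 2799 + 898 + 5474 + 5211 + 5256 = 19638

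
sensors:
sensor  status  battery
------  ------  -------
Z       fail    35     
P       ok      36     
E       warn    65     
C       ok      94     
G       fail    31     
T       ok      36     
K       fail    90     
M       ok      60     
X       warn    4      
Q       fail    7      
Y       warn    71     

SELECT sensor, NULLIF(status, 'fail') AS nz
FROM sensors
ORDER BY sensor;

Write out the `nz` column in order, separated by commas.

sensor=C: status=ok vs fail: differ → ok
sensor=E: status=warn vs fail: differ → warn
sensor=G: status=fail vs fail: equal → NULL
sensor=K: status=fail vs fail: equal → NULL
sensor=M: status=ok vs fail: differ → ok
sensor=P: status=ok vs fail: differ → ok
sensor=Q: status=fail vs fail: equal → NULL
sensor=T: status=ok vs fail: differ → ok
sensor=X: status=warn vs fail: differ → warn
sensor=Y: status=warn vs fail: differ → warn
sensor=Z: status=fail vs fail: equal → NULL

ok, warn, NULL, NULL, ok, ok, NULL, ok, warn, warn, NULL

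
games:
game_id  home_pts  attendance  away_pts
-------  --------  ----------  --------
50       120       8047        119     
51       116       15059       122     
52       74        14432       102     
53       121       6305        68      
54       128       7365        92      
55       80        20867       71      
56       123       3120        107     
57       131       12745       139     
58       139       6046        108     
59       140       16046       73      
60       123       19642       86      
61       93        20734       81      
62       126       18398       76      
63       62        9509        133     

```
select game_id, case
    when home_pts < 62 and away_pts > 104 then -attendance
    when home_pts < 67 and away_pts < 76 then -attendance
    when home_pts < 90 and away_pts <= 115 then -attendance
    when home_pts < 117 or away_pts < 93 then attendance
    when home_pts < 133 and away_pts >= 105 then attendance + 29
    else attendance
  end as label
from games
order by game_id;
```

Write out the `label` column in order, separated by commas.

game_id=50: home_pts < 133 and away_pts >= 105 → 8076
game_id=51: home_pts < 117 or away_pts < 93 → 15059
game_id=52: home_pts < 90 and away_pts <= 115 → -14432
game_id=53: home_pts < 117 or away_pts < 93 → 6305
game_id=54: home_pts < 117 or away_pts < 93 → 7365
game_id=55: home_pts < 90 and away_pts <= 115 → -20867
game_id=56: home_pts < 133 and away_pts >= 105 → 3149
game_id=57: home_pts < 133 and away_pts >= 105 → 12774
game_id=58: ELSE → 6046
game_id=59: home_pts < 117 or away_pts < 93 → 16046
game_id=60: home_pts < 117 or away_pts < 93 → 19642
game_id=61: home_pts < 117 or away_pts < 93 → 20734
game_id=62: home_pts < 117 or away_pts < 93 → 18398
game_id=63: home_pts < 117 or away_pts < 93 → 9509

8076, 15059, -14432, 6305, 7365, -20867, 3149, 12774, 6046, 16046, 19642, 20734, 18398, 9509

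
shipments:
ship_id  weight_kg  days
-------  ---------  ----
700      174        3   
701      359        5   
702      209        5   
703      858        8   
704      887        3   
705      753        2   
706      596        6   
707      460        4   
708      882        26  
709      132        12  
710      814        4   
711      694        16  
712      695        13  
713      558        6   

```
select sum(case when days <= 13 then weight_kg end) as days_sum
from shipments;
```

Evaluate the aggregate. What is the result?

ship_id=700: ✓ → 174
ship_id=701: ✓ → 359
ship_id=702: ✓ → 209
ship_id=703: ✓ → 858
ship_id=704: ✓ → 887
ship_id=705: ✓ → 753
ship_id=706: ✓ → 596
ship_id=707: ✓ → 460
ship_id=708: ✗
ship_id=709: ✓ → 132
ship_id=710: ✓ → 814
ship_id=711: ✗
ship_id=712: ✓ → 695
ship_id=713: ✓ → 558
days_sum = 174 + 359 + 209 + 858 + 887 + 753 + 596 + 460 + 132 + 814 + 695 + 558 = 6495

6495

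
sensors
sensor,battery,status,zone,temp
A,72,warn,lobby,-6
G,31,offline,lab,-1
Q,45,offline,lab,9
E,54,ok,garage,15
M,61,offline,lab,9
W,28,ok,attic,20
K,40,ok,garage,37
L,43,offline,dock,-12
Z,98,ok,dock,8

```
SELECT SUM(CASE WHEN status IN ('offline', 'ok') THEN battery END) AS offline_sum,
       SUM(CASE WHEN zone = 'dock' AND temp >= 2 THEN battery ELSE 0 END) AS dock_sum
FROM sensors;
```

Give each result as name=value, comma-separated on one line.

offline_sum=400, dock_sum=98

[offline_sum: status IN ('offline', 'ok')]
sensor=A: ✗
sensor=G: ✓ → 31
sensor=Q: ✓ → 45
sensor=E: ✓ → 54
sensor=M: ✓ → 61
sensor=W: ✓ → 28
sensor=K: ✓ → 40
sensor=L: ✓ → 43
sensor=Z: ✓ → 98
offline_sum = 31 + 45 + 54 + 61 + 28 + 40 + 43 + 98 = 400
—
[dock_sum: zone = 'dock' AND temp >= 2]
sensor=A: ✗
sensor=G: ✗
sensor=Q: ✗
sensor=E: ✗
sensor=M: ✗
sensor=W: ✗
sensor=K: ✗
sensor=L: ✗
sensor=Z: ✓ → 98
dock_sum = 98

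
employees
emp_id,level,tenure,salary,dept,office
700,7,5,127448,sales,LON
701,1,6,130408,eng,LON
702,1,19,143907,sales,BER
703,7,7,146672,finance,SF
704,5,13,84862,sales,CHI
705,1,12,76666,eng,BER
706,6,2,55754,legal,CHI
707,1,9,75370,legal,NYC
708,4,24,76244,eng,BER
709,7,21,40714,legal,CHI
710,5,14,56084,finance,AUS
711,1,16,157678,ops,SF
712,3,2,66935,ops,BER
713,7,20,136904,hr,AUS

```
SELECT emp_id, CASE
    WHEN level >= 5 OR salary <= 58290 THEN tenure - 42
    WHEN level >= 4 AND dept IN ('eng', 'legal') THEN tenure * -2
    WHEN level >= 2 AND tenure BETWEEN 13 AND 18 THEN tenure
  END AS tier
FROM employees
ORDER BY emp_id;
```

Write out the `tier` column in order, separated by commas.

-37, NULL, NULL, -35, -29, NULL, -40, NULL, -48, -21, -28, NULL, NULL, -22

emp_id=700: level >= 5 OR salary <= 58290 → -37
emp_id=701: (no match → NULL) → NULL
emp_id=702: (no match → NULL) → NULL
emp_id=703: level >= 5 OR salary <= 58290 → -35
emp_id=704: level >= 5 OR salary <= 58290 → -29
emp_id=705: (no match → NULL) → NULL
emp_id=706: level >= 5 OR salary <= 58290 → -40
emp_id=707: (no match → NULL) → NULL
emp_id=708: level >= 4 AND dept IN ('eng', 'legal') → -48
emp_id=709: level >= 5 OR salary <= 58290 → -21
emp_id=710: level >= 5 OR salary <= 58290 → -28
emp_id=711: (no match → NULL) → NULL
emp_id=712: (no match → NULL) → NULL
emp_id=713: level >= 5 OR salary <= 58290 → -22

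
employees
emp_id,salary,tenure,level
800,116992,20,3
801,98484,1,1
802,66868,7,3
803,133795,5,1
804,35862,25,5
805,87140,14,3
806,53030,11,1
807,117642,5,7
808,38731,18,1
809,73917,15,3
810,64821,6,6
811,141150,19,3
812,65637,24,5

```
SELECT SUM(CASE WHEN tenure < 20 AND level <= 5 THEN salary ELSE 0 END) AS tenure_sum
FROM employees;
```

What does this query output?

emp_id=800: ✗
emp_id=801: ✓ → 98484
emp_id=802: ✓ → 66868
emp_id=803: ✓ → 133795
emp_id=804: ✗
emp_id=805: ✓ → 87140
emp_id=806: ✓ → 53030
emp_id=807: ✗
emp_id=808: ✓ → 38731
emp_id=809: ✓ → 73917
emp_id=810: ✗
emp_id=811: ✓ → 141150
emp_id=812: ✗
tenure_sum = 98484 + 66868 + 133795 + 87140 + 53030 + 38731 + 73917 + 141150 = 693115

693115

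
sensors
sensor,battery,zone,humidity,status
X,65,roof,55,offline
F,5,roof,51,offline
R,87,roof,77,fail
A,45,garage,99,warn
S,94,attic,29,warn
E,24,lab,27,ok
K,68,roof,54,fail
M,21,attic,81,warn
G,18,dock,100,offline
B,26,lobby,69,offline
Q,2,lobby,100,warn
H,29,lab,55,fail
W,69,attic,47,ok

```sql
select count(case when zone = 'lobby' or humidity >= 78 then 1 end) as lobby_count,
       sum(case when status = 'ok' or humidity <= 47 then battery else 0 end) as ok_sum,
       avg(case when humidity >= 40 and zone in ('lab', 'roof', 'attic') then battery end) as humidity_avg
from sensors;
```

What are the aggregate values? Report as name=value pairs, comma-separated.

[lobby_count: zone = 'lobby' or humidity >= 78]
sensor=X: ✗
sensor=F: ✗
sensor=R: ✗
sensor=A: ✓ → 1
sensor=S: ✗
sensor=E: ✗
sensor=K: ✗
sensor=M: ✓ → 1
sensor=G: ✓ → 1
sensor=B: ✓ → 1
sensor=Q: ✓ → 1
sensor=H: ✗
sensor=W: ✗
lobby_count = COUNT(1, 1, 1, 1, 1) = 5
—
[ok_sum: status = 'ok' or humidity <= 47]
sensor=X: ✗
sensor=F: ✗
sensor=R: ✗
sensor=A: ✗
sensor=S: ✓ → 94
sensor=E: ✓ → 24
sensor=K: ✗
sensor=M: ✗
sensor=G: ✗
sensor=B: ✗
sensor=Q: ✗
sensor=H: ✗
sensor=W: ✓ → 69
ok_sum = 94 + 24 + 69 = 187
—
[humidity_avg: humidity >= 40 and zone in ('lab', 'roof', 'attic')]
sensor=X: ✓ → 65
sensor=F: ✓ → 5
sensor=R: ✓ → 87
sensor=A: ✗
sensor=S: ✗
sensor=E: ✗
sensor=K: ✓ → 68
sensor=M: ✓ → 21
sensor=G: ✗
sensor=B: ✗
sensor=Q: ✗
sensor=H: ✓ → 29
sensor=W: ✓ → 69
humidity_avg = (65 + 5 + 87 + 68 + 21 + 29 + 69) / 7 = 49.1428571429

lobby_count=5, ok_sum=187, humidity_avg=49.1428571429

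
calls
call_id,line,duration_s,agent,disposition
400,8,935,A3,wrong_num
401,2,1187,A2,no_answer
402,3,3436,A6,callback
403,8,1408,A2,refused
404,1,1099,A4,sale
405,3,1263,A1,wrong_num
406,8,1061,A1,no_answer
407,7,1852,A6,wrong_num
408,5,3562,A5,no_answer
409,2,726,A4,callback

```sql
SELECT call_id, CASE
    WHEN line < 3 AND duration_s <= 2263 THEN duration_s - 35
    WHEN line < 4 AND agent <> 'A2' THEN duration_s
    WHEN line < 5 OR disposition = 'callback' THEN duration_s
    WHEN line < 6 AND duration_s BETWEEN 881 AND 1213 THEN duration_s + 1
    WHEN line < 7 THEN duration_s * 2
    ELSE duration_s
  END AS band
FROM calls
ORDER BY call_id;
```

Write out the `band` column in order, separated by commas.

935, 1152, 3436, 1408, 1064, 1263, 1061, 1852, 7124, 691

call_id=400: ELSE → 935
call_id=401: line < 3 AND duration_s <= 2263 → 1152
call_id=402: line < 4 AND agent <> 'A2' → 3436
call_id=403: ELSE → 1408
call_id=404: line < 3 AND duration_s <= 2263 → 1064
call_id=405: line < 4 AND agent <> 'A2' → 1263
call_id=406: ELSE → 1061
call_id=407: ELSE → 1852
call_id=408: line < 7 → 7124
call_id=409: line < 3 AND duration_s <= 2263 → 691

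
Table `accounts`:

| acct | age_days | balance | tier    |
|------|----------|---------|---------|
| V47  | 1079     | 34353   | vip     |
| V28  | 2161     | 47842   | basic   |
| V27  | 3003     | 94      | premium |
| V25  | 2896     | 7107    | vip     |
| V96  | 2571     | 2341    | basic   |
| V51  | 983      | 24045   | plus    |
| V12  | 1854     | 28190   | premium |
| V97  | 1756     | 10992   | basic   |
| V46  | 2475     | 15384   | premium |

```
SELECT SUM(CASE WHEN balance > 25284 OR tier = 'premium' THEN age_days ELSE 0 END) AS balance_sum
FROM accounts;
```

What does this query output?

10572

acct=V47: ✓ → 1079
acct=V28: ✓ → 2161
acct=V27: ✓ → 3003
acct=V25: ✗
acct=V96: ✗
acct=V51: ✗
acct=V12: ✓ → 1854
acct=V97: ✗
acct=V46: ✓ → 2475
balance_sum = 1079 + 2161 + 3003 + 1854 + 2475 = 10572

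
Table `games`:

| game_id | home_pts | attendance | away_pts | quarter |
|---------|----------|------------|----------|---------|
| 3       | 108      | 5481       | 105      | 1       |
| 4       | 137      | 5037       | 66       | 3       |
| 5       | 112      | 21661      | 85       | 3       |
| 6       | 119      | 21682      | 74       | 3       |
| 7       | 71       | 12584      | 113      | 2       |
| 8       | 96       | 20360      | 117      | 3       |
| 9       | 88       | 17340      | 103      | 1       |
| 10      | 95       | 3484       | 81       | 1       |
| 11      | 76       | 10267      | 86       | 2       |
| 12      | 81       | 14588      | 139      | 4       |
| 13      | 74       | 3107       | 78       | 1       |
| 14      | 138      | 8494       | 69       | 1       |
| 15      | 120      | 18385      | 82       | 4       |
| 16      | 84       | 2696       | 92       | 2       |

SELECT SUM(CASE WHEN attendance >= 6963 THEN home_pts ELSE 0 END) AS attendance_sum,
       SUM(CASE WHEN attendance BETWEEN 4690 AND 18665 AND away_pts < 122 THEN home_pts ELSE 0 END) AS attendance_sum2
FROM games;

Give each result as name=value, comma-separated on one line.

[attendance_sum: attendance >= 6963]
game_id=3: ✗
game_id=4: ✗
game_id=5: ✓ → 112
game_id=6: ✓ → 119
game_id=7: ✓ → 71
game_id=8: ✓ → 96
game_id=9: ✓ → 88
game_id=10: ✗
game_id=11: ✓ → 76
game_id=12: ✓ → 81
game_id=13: ✗
game_id=14: ✓ → 138
game_id=15: ✓ → 120
game_id=16: ✗
attendance_sum = 112 + 119 + 71 + 96 + 88 + 76 + 81 + 138 + 120 = 901
—
[attendance_sum2: attendance BETWEEN 4690 AND 18665 AND away_pts < 122]
game_id=3: ✓ → 108
game_id=4: ✓ → 137
game_id=5: ✗
game_id=6: ✗
game_id=7: ✓ → 71
game_id=8: ✗
game_id=9: ✓ → 88
game_id=10: ✗
game_id=11: ✓ → 76
game_id=12: ✗
game_id=13: ✗
game_id=14: ✓ → 138
game_id=15: ✓ → 120
game_id=16: ✗
attendance_sum2 = 108 + 137 + 71 + 88 + 76 + 138 + 120 = 738

attendance_sum=901, attendance_sum2=738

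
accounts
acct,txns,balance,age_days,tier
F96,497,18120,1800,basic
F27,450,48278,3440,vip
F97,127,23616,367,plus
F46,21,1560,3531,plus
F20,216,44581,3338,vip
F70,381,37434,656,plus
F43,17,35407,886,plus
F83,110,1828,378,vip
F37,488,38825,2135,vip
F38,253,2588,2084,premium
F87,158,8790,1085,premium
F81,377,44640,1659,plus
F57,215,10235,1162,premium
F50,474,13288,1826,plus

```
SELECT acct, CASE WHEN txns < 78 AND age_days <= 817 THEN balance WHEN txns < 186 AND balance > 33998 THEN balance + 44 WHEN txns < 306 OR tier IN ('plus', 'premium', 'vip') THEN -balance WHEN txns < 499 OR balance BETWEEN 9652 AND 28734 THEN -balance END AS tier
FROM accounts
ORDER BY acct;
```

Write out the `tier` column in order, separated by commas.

-44581, -48278, -38825, -2588, 35451, -1560, -13288, -10235, -37434, -44640, -1828, -8790, -18120, -23616

acct=F20: txns < 306 OR tier IN ('plus', 'premium', 'vip') → -44581
acct=F27: txns < 306 OR tier IN ('plus', 'premium', 'vip') → -48278
acct=F37: txns < 306 OR tier IN ('plus', 'premium', 'vip') → -38825
acct=F38: txns < 306 OR tier IN ('plus', 'premium', 'vip') → -2588
acct=F43: txns < 186 AND balance > 33998 → 35451
acct=F46: txns < 306 OR tier IN ('plus', 'premium', 'vip') → -1560
acct=F50: txns < 306 OR tier IN ('plus', 'premium', 'vip') → -13288
acct=F57: txns < 306 OR tier IN ('plus', 'premium', 'vip') → -10235
acct=F70: txns < 306 OR tier IN ('plus', 'premium', 'vip') → -37434
acct=F81: txns < 306 OR tier IN ('plus', 'premium', 'vip') → -44640
acct=F83: txns < 306 OR tier IN ('plus', 'premium', 'vip') → -1828
acct=F87: txns < 306 OR tier IN ('plus', 'premium', 'vip') → -8790
acct=F96: txns < 499 OR balance BETWEEN 9652 AND 28734 → -18120
acct=F97: txns < 306 OR tier IN ('plus', 'premium', 'vip') → -23616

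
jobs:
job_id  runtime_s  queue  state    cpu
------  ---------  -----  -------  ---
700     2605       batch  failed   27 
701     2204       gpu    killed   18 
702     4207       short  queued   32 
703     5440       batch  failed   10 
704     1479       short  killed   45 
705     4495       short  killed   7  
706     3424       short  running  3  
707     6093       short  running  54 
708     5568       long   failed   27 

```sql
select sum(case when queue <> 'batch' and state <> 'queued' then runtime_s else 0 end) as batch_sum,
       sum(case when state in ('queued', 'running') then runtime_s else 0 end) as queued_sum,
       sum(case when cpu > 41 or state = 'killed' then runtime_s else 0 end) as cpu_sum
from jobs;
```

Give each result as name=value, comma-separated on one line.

batch_sum=23263, queued_sum=13724, cpu_sum=14271

[batch_sum: queue <> 'batch' and state <> 'queued']
job_id=700: ✗
job_id=701: ✓ → 2204
job_id=702: ✗
job_id=703: ✗
job_id=704: ✓ → 1479
job_id=705: ✓ → 4495
job_id=706: ✓ → 3424
job_id=707: ✓ → 6093
job_id=708: ✓ → 5568
batch_sum = 2204 + 1479 + 4495 + 3424 + 6093 + 5568 = 23263
—
[queued_sum: state in ('queued', 'running')]
job_id=700: ✗
job_id=701: ✗
job_id=702: ✓ → 4207
job_id=703: ✗
job_id=704: ✗
job_id=705: ✗
job_id=706: ✓ → 3424
job_id=707: ✓ → 6093
job_id=708: ✗
queued_sum = 4207 + 3424 + 6093 = 13724
—
[cpu_sum: cpu > 41 or state = 'killed']
job_id=700: ✗
job_id=701: ✓ → 2204
job_id=702: ✗
job_id=703: ✗
job_id=704: ✓ → 1479
job_id=705: ✓ → 4495
job_id=706: ✗
job_id=707: ✓ → 6093
job_id=708: ✗
cpu_sum = 2204 + 1479 + 4495 + 6093 = 14271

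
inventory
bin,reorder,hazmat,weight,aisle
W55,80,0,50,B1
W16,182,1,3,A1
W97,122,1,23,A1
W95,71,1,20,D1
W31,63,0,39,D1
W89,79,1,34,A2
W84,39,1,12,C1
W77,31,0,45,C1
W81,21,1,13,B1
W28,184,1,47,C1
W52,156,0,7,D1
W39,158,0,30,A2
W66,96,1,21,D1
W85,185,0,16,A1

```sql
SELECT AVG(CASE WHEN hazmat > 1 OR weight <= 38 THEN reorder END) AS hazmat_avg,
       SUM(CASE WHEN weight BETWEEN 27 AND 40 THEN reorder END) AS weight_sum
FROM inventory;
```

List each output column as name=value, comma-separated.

hazmat_avg=110.9, weight_sum=300

[hazmat_avg: hazmat > 1 OR weight <= 38]
bin=W55: ✗
bin=W16: ✓ → 182
bin=W97: ✓ → 122
bin=W95: ✓ → 71
bin=W31: ✗
bin=W89: ✓ → 79
bin=W84: ✓ → 39
bin=W77: ✗
bin=W81: ✓ → 21
bin=W28: ✗
bin=W52: ✓ → 156
bin=W39: ✓ → 158
bin=W66: ✓ → 96
bin=W85: ✓ → 185
hazmat_avg = (182 + 122 + 71 + 79 + 39 + 21 + 156 + 158 + 96 + 185) / 10 = 110.9
—
[weight_sum: weight BETWEEN 27 AND 40]
bin=W55: ✗
bin=W16: ✗
bin=W97: ✗
bin=W95: ✗
bin=W31: ✓ → 63
bin=W89: ✓ → 79
bin=W84: ✗
bin=W77: ✗
bin=W81: ✗
bin=W28: ✗
bin=W52: ✗
bin=W39: ✓ → 158
bin=W66: ✗
bin=W85: ✗
weight_sum = 63 + 79 + 158 = 300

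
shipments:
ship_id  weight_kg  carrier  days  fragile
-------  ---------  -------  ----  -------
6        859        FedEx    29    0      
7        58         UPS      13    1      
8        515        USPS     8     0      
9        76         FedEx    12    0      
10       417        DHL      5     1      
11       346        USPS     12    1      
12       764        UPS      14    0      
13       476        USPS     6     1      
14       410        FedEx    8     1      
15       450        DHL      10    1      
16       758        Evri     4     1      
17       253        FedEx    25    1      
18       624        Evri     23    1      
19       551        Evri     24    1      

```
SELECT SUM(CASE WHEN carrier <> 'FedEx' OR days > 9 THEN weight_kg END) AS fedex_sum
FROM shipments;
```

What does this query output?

6147

ship_id=6: ✓ → 859
ship_id=7: ✓ → 58
ship_id=8: ✓ → 515
ship_id=9: ✓ → 76
ship_id=10: ✓ → 417
ship_id=11: ✓ → 346
ship_id=12: ✓ → 764
ship_id=13: ✓ → 476
ship_id=14: ✗
ship_id=15: ✓ → 450
ship_id=16: ✓ → 758
ship_id=17: ✓ → 253
ship_id=18: ✓ → 624
ship_id=19: ✓ → 551
fedex_sum = 859 + 58 + 515 + 76 + 417 + 346 + 764 + 476 + 450 + 758 + 253 + 624 + 551 = 6147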